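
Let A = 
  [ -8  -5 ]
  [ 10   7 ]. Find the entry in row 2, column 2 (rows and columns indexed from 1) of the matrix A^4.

-49

Characteristic polynomial: t^2 + t - 6 = (t - 2)(t + 3), so the eigenvalues are -3, 2.
t=2: eigenvector (-1, 2).
t=-3: eigenvector (-1, 1).
P = [[-1, -1], [2, 1]], D = diag(2, -3), P⁻¹ = [[1, 1], [-2, -1]].
A⁴ = P·diag(16, 81)·P⁻¹ = [[146, 65], [-130, -49]].
The requested entry is -49.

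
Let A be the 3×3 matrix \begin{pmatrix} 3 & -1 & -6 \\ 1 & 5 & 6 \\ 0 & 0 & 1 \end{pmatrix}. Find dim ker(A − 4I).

A − 4I = [[-1, -1, -6], [1, 1, 6], [0, 0, -3]].
This matrix has rank 2, so its null space has dimension 3 − 2 = 1.

1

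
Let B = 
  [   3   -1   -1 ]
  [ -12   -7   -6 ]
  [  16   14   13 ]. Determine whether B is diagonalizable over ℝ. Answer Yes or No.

No

Characteristic polynomial: p(μ) = μ^3 - 9μ^2 + 15μ + 25 = (μ - 5)^2(μ + 1).
μ = 5 has algebraic multiplicity 2; rank(B − 5I) = 2, so geometric multiplicity = 1.
Geometric multiplicity < algebraic multiplicity, so B is not diagonalizable.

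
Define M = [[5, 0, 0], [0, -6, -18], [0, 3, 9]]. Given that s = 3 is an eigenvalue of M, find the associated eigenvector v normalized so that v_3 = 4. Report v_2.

M − 3I = [[2, 0, 0], [0, -9, -18], [0, 3, 6]].
Solving (M − 3I)v = 0 gives the eigenspace spanned by (0, -8, 4).
With v_3 = 4, v = (0, -8, 4), so v_2 = -8.

-8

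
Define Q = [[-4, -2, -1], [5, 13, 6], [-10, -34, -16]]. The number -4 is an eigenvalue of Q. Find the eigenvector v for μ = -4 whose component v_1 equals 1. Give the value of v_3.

Q + 4I = [[0, -2, -1], [5, 17, 6], [-10, -34, -12]].
Solving (Q + 4I)v = 0 gives the eigenspace spanned by (1, -1, 2).
With v_1 = 1, v = (1, -1, 2), so v_3 = 2.

2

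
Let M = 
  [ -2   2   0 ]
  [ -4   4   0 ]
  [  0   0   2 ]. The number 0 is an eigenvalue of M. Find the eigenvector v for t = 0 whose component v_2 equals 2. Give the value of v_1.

2

M = [[-2, 2, 0], [-4, 4, 0], [0, 0, 2]].
Solving (M)v = 0 gives the eigenspace spanned by (2, 2, 0).
With v_2 = 2, v = (2, 2, 0), so v_1 = 2.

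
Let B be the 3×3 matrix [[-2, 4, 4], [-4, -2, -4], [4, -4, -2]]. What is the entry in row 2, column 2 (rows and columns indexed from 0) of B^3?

Characteristic polynomial: λ^3 + 6λ^2 - 4λ - 24 = (λ - 2)(λ + 2)(λ + 6), so the eigenvalues are -6, -2, 2.
λ=-2: eigenvector (1, 1, -1).
λ=-6: eigenvector (-1, 0, 1).
λ=2: eigenvector (0, -1, 1).
P = [[1, -1, 0], [1, 0, -1], [-1, 1, 1]], D = diag(-2, -6, 2), P⁻¹ = [[1, 1, 1], [0, 1, 1], [1, 0, 1]].
B³ = P·diag(-8, -216, 8)·P⁻¹ = [[-8, 208, 208], [-16, -8, -16], [16, -208, -200]].
The requested entry is -200.

-200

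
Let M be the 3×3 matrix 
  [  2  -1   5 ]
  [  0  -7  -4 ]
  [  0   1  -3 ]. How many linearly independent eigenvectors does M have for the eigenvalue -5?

M + 5I = [[7, -1, 5], [0, -2, -4], [0, 1, 2]].
This matrix has rank 2, so its null space has dimension 3 − 2 = 1.

1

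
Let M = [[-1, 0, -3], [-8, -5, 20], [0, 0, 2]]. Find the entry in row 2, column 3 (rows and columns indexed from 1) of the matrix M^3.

Characteristic polynomial: μ^3 + 4μ^2 - 7μ - 10 = (μ - 2)(μ + 1)(μ + 5), so the eigenvalues are -5, -1, 2.
μ=-5: eigenvector (0, 1, 0).
μ=-1: eigenvector (1, -2, 0).
μ=2: eigenvector (-1, 4, 1).
P = [[0, 1, -1], [1, -2, 4], [0, 0, 1]], D = diag(-5, -1, 2), P⁻¹ = [[2, 1, -2], [1, 0, 1], [0, 0, 1]].
M³ = P·diag(-125, -1, 8)·P⁻¹ = [[-1, 0, -9], [-248, -125, 284], [0, 0, 8]].
The requested entry is 284.

284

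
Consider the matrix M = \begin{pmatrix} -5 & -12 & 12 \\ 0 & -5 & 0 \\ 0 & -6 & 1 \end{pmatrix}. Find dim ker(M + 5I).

2

M + 5I = [[0, -12, 12], [0, 0, 0], [0, -6, 6]].
This matrix has rank 1, so its null space has dimension 3 − 1 = 2.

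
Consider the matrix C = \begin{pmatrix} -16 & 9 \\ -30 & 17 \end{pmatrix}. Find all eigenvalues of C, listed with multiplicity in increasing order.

-1, 2

Characteristic polynomial: p(s) = s^2 - s - 2 = (s - 2)(s + 1).
Roots (with multiplicity): -1, 2.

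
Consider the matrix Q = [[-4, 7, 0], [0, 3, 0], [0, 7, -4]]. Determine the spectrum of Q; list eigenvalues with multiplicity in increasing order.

-4, -4, 3

Characteristic polynomial: p(r) = r^3 + 5r^2 - 8r - 48 = (r - 3)(r + 4)^2.
Roots (with multiplicity): -4, -4, 3.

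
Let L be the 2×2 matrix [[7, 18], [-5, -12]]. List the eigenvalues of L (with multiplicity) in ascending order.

Characteristic polynomial: p(s) = s^2 + 5s + 6 = (s + 2)(s + 3).
Roots (with multiplicity): -3, -2.

-3, -2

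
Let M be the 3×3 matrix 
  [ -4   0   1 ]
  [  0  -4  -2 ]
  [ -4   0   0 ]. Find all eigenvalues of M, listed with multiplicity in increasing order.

Characteristic polynomial: p(μ) = μ^3 + 8μ^2 + 20μ + 16 = (μ + 2)^2(μ + 4).
Roots (with multiplicity): -4, -2, -2.

-4, -2, -2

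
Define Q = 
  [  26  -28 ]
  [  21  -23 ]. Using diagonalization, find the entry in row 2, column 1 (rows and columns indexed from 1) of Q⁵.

Characteristic polynomial: r^2 - 3r - 10 = (r - 5)(r + 2), so the eigenvalues are -2, 5.
r=5: eigenvector (-4, -3).
r=-2: eigenvector (1, 1).
P = [[-4, 1], [-3, 1]], D = diag(5, -2), P⁻¹ = [[-1, 1], [-3, 4]].
Q⁵ = P·diag(3125, -32)·P⁻¹ = [[12596, -12628], [9471, -9503]].
The requested entry is 9471.

9471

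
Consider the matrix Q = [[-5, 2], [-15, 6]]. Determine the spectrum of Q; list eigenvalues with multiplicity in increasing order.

0, 1

Characteristic polynomial: p(μ) = μ^2 - μ = μ(μ - 1).
Roots (with multiplicity): 0, 1.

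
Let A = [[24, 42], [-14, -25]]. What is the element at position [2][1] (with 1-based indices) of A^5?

-2534

Characteristic polynomial: μ^2 + μ - 12 = (μ - 3)(μ + 4), so the eigenvalues are -4, 3.
μ=3: eigenvector (2, -1).
μ=-4: eigenvector (3, -2).
P = [[2, 3], [-1, -2]], D = diag(3, -4), P⁻¹ = [[2, 3], [-1, -2]].
A⁵ = P·diag(243, -1024)·P⁻¹ = [[4044, 7602], [-2534, -4825]].
The requested entry is -2534.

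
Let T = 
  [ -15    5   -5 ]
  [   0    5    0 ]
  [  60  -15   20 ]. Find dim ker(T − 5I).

2

T − 5I = [[-20, 5, -5], [0, 0, 0], [60, -15, 15]].
This matrix has rank 1, so its null space has dimension 3 − 1 = 2.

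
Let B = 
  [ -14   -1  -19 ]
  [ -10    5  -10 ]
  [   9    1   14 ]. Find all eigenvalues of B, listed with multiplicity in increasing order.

Characteristic polynomial: p(λ) = λ^3 - 5λ^2 - 25λ + 125 = (λ - 5)^2(λ + 5).
Roots (with multiplicity): -5, 5, 5.

-5, 5, 5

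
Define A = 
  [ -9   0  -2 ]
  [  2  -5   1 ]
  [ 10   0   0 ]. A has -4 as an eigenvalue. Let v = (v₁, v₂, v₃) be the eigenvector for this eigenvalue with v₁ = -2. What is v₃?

A + 4I = [[-5, 0, -2], [2, -1, 1], [10, 0, 4]].
Solving (A + 4I)v = 0 gives the eigenspace spanned by (-2, 1, 5).
With v₁ = -2, v = (-2, 1, 5), so v₃ = 5.

5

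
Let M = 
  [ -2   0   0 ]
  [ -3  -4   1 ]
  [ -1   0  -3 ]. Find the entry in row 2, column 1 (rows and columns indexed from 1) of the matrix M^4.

305

Characteristic polynomial: μ^3 + 9μ^2 + 26μ + 24 = (μ + 2)(μ + 3)(μ + 4), so the eigenvalues are -4, -3, -2.
μ=-2: eigenvector (1, -2, -1).
μ=-4: eigenvector (0, 1, 0).
μ=-3: eigenvector (0, 1, 1).
P = [[1, 0, 0], [-2, 1, 1], [-1, 0, 1]], D = diag(-2, -4, -3), P⁻¹ = [[1, 0, 0], [1, 1, -1], [1, 0, 1]].
M⁴ = P·diag(16, 256, 81)·P⁻¹ = [[16, 0, 0], [305, 256, -175], [65, 0, 81]].
The requested entry is 305.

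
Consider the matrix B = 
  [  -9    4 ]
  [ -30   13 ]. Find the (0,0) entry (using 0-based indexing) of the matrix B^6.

Characteristic polynomial: s^2 - 4s + 3 = (s - 3)(s - 1), so the eigenvalues are 1, 3.
s=1: eigenvector (-2, -5).
s=3: eigenvector (1, 3).
P = [[-2, 1], [-5, 3]], D = diag(1, 3), P⁻¹ = [[-3, 1], [-5, 2]].
B⁶ = P·diag(1, 729)·P⁻¹ = [[-3639, 1456], [-10920, 4369]].
The requested entry is -3639.

-3639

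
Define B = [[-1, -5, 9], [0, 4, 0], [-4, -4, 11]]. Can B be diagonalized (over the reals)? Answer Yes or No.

No

Characteristic polynomial: p(r) = r^3 - 14r^2 + 65r - 100 = (r - 5)^2(r - 4).
r = 5 has algebraic multiplicity 2; rank(B − 5I) = 2, so geometric multiplicity = 1.
Geometric multiplicity < algebraic multiplicity, so B is not diagonalizable.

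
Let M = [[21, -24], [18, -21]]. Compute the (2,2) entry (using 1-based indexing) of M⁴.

81

Characteristic polynomial: λ^2 - 9 = (λ - 3)(λ + 3), so the eigenvalues are -3, 3.
λ=-3: eigenvector (1, 1).
λ=3: eigenvector (4, 3).
P = [[1, 4], [1, 3]], D = diag(-3, 3), P⁻¹ = [[-3, 4], [1, -1]].
M⁴ = P·diag(81, 81)·P⁻¹ = [[81, 0], [0, 81]].
The requested entry is 81.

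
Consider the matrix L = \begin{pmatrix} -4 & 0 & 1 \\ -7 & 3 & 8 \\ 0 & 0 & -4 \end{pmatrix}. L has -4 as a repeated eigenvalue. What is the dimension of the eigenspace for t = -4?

L + 4I = [[0, 0, 1], [-7, 7, 8], [0, 0, 0]].
This matrix has rank 2, so its null space has dimension 3 − 2 = 1.

1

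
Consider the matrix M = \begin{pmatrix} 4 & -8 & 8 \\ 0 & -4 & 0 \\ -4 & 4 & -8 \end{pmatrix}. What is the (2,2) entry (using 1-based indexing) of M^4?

Characteristic polynomial: t^3 + 8t^2 + 16t = t(t + 4)^2, so the eigenvalues are -4, -4, 0.
t=-4: eigenvector (1, 1, 0).
t=-4: eigenvector (2, 1, -1).
t=0: eigenvector (-2, 0, 1).
P = [[1, 2, -2], [1, 1, 0], [0, -1, 1]], D = diag(-4, -4, 0), P⁻¹ = [[1, 0, 2], [-1, 1, -2], [-1, 1, -1]].
M⁴ = P·diag(256, 256, 0)·P⁻¹ = [[-256, 512, -512], [0, 256, 0], [256, -256, 512]].
The requested entry is 256.

256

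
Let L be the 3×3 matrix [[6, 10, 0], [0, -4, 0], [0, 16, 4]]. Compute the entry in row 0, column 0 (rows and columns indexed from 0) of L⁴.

Characteristic polynomial: λ^3 - 6λ^2 - 16λ + 96 = (λ - 6)(λ - 4)(λ + 4), so the eigenvalues are -4, 4, 6.
λ=6: eigenvector (1, 0, 0).
λ=-4: eigenvector (-1, 1, -2).
λ=4: eigenvector (0, 0, 1).
P = [[1, -1, 0], [0, 1, 0], [0, -2, 1]], D = diag(6, -4, 4), P⁻¹ = [[1, 1, 0], [0, 1, 0], [0, 2, 1]].
L⁴ = P·diag(1296, 256, 256)·P⁻¹ = [[1296, 1040, 0], [0, 256, 0], [0, 0, 256]].
The requested entry is 1296.

1296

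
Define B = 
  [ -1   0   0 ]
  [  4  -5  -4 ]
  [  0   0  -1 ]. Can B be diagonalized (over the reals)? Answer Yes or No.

Yes

Characteristic polynomial: p(μ) = μ^3 + 7μ^2 + 11μ + 5 = (μ + 1)^2(μ + 5).
μ = -1 has algebraic multiplicity 2; rank(B + 1I) = 1, so geometric multiplicity = 2.
Every eigenvalue has geometric = algebraic multiplicity, so B is diagonalizable.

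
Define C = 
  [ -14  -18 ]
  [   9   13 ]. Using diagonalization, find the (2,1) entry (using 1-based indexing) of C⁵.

4149

Characteristic polynomial: r^2 + r - 20 = (r - 4)(r + 5), so the eigenvalues are -5, 4.
r=-5: eigenvector (2, -1).
r=4: eigenvector (-1, 1).
P = [[2, -1], [-1, 1]], D = diag(-5, 4), P⁻¹ = [[1, 1], [1, 2]].
C⁵ = P·diag(-3125, 1024)·P⁻¹ = [[-7274, -8298], [4149, 5173]].
The requested entry is 4149.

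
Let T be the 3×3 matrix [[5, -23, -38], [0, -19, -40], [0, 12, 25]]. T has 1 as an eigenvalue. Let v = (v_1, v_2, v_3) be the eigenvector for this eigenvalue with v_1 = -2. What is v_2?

T − 1I = [[4, -23, -38], [0, -20, -40], [0, 12, 24]].
Solving (T − 1I)v = 0 gives the eigenspace spanned by (-2, -2, 1).
With v_1 = -2, v = (-2, -2, 1), so v_2 = -2.

-2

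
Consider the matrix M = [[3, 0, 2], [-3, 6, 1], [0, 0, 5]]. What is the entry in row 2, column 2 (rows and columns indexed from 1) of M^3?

Characteristic polynomial: λ^3 - 14λ^2 + 63λ - 90 = (λ - 6)(λ - 5)(λ - 3), so the eigenvalues are 3, 5, 6.
λ=6: eigenvector (0, 1, 0).
λ=3: eigenvector (1, 1, 0).
λ=5: eigenvector (1, 2, 1).
P = [[0, 1, 1], [1, 1, 2], [0, 0, 1]], D = diag(6, 3, 5), P⁻¹ = [[-1, 1, -1], [1, 0, -1], [0, 0, 1]].
M³ = P·diag(216, 27, 125)·P⁻¹ = [[27, 0, 98], [-189, 216, 7], [0, 0, 125]].
The requested entry is 216.

216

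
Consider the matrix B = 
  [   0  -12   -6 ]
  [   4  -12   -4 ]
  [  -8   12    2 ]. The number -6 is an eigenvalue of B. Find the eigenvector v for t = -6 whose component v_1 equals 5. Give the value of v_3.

5

B + 6I = [[6, -12, -6], [4, -6, -4], [-8, 12, 8]].
Solving (B + 6I)v = 0 gives the eigenspace spanned by (5, 0, 5).
With v_1 = 5, v = (5, 0, 5), so v_3 = 5.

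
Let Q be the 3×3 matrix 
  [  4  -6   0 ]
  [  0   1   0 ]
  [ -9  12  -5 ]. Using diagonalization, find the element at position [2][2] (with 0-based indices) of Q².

Characteristic polynomial: μ^3 - 21μ + 20 = (μ - 4)(μ - 1)(μ + 5), so the eigenvalues are -5, 1, 4.
μ=1: eigenvector (2, 1, -1).
μ=4: eigenvector (1, 0, -1).
μ=-5: eigenvector (0, 0, 1).
P = [[2, 1, 0], [1, 0, 0], [-1, -1, 1]], D = diag(1, 4, -5), P⁻¹ = [[0, 1, 0], [1, -2, 0], [1, -1, 1]].
Q² = P·diag(1, 16, 25)·P⁻¹ = [[16, -30, 0], [0, 1, 0], [9, 6, 25]].
The requested entry is 25.

25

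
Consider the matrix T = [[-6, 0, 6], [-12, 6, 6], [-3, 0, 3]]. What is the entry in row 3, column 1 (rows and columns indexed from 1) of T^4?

81

Characteristic polynomial: λ^3 - 3λ^2 - 18λ = λ(λ - 6)(λ + 3), so the eigenvalues are -3, 0, 6.
λ=0: eigenvector (1, 1, 1).
λ=6: eigenvector (0, 1, 0).
λ=-3: eigenvector (-2, -2, -1).
P = [[1, 0, -2], [1, 1, -2], [1, 0, -1]], D = diag(0, 6, -3), P⁻¹ = [[-1, 0, 2], [-1, 1, 0], [-1, 0, 1]].
T⁴ = P·diag(0, 1296, 81)·P⁻¹ = [[162, 0, -162], [-1134, 1296, -162], [81, 0, -81]].
The requested entry is 81.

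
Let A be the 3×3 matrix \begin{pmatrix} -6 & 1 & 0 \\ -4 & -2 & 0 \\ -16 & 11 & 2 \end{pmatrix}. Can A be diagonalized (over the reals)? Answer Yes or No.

No

Characteristic polynomial: p(r) = r^3 + 6r^2 - 32 = (r - 2)(r + 4)^2.
r = -4 has algebraic multiplicity 2; rank(A + 4I) = 2, so geometric multiplicity = 1.
Geometric multiplicity < algebraic multiplicity, so A is not diagonalizable.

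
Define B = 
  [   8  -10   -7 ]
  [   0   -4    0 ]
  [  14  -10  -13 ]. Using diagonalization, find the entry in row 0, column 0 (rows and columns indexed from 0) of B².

Characteristic polynomial: λ^3 + 9λ^2 + 14λ - 24 = (λ - 1)(λ + 4)(λ + 6), so the eigenvalues are -6, -4, 1.
λ=-6: eigenvector (-1, 0, -2).
λ=-4: eigenvector (2, 1, 2).
λ=1: eigenvector (1, 0, 1).
P = [[-1, 2, 1], [0, 1, 0], [-2, 2, 1]], D = diag(-6, -4, 1), P⁻¹ = [[1, 0, -1], [0, 1, 0], [2, -2, -1]].
B² = P·diag(36, 16, 1)·P⁻¹ = [[-34, 30, 35], [0, 16, 0], [-70, 30, 71]].
The requested entry is -34.

-34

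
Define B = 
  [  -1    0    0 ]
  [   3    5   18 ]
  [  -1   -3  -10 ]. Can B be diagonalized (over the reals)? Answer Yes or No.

No

Characteristic polynomial: p(μ) = μ^3 + 6μ^2 + 9μ + 4 = (μ + 1)^2(μ + 4).
μ = -1 has algebraic multiplicity 2; rank(B + 1I) = 2, so geometric multiplicity = 1.
Geometric multiplicity < algebraic multiplicity, so B is not diagonalizable.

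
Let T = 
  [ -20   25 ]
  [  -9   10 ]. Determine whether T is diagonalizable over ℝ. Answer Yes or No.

Characteristic polynomial: p(r) = r^2 + 10r + 25 = (r + 5)^2.
r = -5 has algebraic multiplicity 2; rank(T + 5I) = 1, so geometric multiplicity = 1.
Geometric multiplicity < algebraic multiplicity, so T is not diagonalizable.

No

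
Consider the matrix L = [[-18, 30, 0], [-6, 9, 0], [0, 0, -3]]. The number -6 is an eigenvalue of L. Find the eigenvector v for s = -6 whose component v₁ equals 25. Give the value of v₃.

L + 6I = [[-12, 30, 0], [-6, 15, 0], [0, 0, 3]].
Solving (L + 6I)v = 0 gives the eigenspace spanned by (25, 10, 0).
With v₁ = 25, v = (25, 10, 0), so v₃ = 0.

0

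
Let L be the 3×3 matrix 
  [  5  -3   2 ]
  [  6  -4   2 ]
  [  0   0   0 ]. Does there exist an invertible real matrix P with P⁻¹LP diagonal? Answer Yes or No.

Yes

Characteristic polynomial: p(t) = t^3 - t^2 - 2t = t(t - 2)(t + 1).
All 3 eigenvalues are distinct, so L is diagonalizable.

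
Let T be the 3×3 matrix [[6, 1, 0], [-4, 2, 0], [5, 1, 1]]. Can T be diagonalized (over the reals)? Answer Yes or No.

Characteristic polynomial: p(μ) = μ^3 - 9μ^2 + 24μ - 16 = (μ - 4)^2(μ - 1).
μ = 4 has algebraic multiplicity 2; rank(T − 4I) = 2, so geometric multiplicity = 1.
Geometric multiplicity < algebraic multiplicity, so T is not diagonalizable.

No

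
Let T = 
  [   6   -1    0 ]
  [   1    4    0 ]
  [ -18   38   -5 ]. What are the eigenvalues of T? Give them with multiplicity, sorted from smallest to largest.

-5, 5, 5

Characteristic polynomial: p(μ) = μ^3 - 5μ^2 - 25μ + 125 = (μ - 5)^2(μ + 5).
Roots (with multiplicity): -5, 5, 5.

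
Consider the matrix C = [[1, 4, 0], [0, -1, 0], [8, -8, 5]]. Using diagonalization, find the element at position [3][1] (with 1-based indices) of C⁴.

Characteristic polynomial: s^3 - 5s^2 - s + 5 = (s - 5)(s - 1)(s + 1), so the eigenvalues are -1, 1, 5.
s=1: eigenvector (1, 0, -2).
s=-1: eigenvector (-2, 1, 4).
s=5: eigenvector (0, 0, 1).
P = [[1, -2, 0], [0, 1, 0], [-2, 4, 1]], D = diag(1, -1, 5), P⁻¹ = [[1, 2, 0], [0, 1, 0], [2, 0, 1]].
C⁴ = P·diag(1, 1, 625)·P⁻¹ = [[1, 0, 0], [0, 1, 0], [1248, 0, 625]].
The requested entry is 1248.

1248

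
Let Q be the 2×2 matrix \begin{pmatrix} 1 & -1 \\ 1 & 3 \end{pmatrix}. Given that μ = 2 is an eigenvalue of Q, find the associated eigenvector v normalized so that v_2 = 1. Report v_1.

-1

Q − 2I = [[-1, -1], [1, 1]].
Solving (Q − 2I)v = 0 gives the eigenspace spanned by (-1, 1).
With v_2 = 1, v = (-1, 1), so v_1 = -1.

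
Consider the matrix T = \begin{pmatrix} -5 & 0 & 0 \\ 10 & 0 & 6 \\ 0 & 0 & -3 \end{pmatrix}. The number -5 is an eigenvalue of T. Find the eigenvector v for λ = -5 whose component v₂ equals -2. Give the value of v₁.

1

T + 5I = [[0, 0, 0], [10, 5, 6], [0, 0, 2]].
Solving (T + 5I)v = 0 gives the eigenspace spanned by (1, -2, 0).
With v₂ = -2, v = (1, -2, 0), so v₁ = 1.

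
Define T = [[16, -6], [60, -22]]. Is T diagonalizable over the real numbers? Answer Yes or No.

Characteristic polynomial: p(μ) = μ^2 + 6μ + 8 = (μ + 2)(μ + 4).
All 2 eigenvalues are distinct, so T is diagonalizable.

Yes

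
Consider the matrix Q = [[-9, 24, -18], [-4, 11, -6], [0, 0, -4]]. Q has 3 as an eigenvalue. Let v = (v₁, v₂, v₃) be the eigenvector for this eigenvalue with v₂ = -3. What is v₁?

-6

Q − 3I = [[-12, 24, -18], [-4, 8, -6], [0, 0, -7]].
Solving (Q − 3I)v = 0 gives the eigenspace spanned by (-6, -3, 0).
With v₂ = -3, v = (-6, -3, 0), so v₁ = -6.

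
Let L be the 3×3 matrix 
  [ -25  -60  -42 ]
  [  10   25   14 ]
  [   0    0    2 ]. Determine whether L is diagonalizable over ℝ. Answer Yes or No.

Characteristic polynomial: p(λ) = λ^3 - 2λ^2 - 25λ + 50 = (λ - 5)(λ - 2)(λ + 5).
All 3 eigenvalues are distinct, so L is diagonalizable.

Yes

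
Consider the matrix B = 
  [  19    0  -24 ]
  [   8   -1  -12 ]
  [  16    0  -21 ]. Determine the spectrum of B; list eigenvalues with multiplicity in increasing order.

Characteristic polynomial: p(λ) = λ^3 + 3λ^2 - 13λ - 15 = (λ - 3)(λ + 1)(λ + 5).
Roots (with multiplicity): -5, -1, 3.

-5, -1, 3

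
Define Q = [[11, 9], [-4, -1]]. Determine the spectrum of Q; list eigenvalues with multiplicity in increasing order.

Characteristic polynomial: p(s) = s^2 - 10s + 25 = (s - 5)^2.
Roots (with multiplicity): 5, 5.

5, 5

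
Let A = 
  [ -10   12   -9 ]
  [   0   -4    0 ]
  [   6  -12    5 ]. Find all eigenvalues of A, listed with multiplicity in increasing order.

Characteristic polynomial: p(t) = t^3 + 9t^2 + 24t + 16 = (t + 1)(t + 4)^2.
Roots (with multiplicity): -4, -4, -1.

-4, -4, -1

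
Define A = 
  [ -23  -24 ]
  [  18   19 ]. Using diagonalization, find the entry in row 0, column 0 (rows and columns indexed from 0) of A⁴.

2497

Characteristic polynomial: r^2 + 4r - 5 = (r - 1)(r + 5), so the eigenvalues are -5, 1.
r=-5: eigenvector (4, -3).
r=1: eigenvector (-1, 1).
P = [[4, -1], [-3, 1]], D = diag(-5, 1), P⁻¹ = [[1, 1], [3, 4]].
A⁴ = P·diag(625, 1)·P⁻¹ = [[2497, 2496], [-1872, -1871]].
The requested entry is 2497.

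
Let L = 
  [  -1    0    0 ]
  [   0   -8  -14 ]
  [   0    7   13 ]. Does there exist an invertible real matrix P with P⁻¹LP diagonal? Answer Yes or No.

Characteristic polynomial: p(s) = s^3 - 4s^2 - 11s - 6 = (s - 6)(s + 1)^2.
s = -1 has algebraic multiplicity 2; rank(L + 1I) = 1, so geometric multiplicity = 2.
Every eigenvalue has geometric = algebraic multiplicity, so L is diagonalizable.

Yes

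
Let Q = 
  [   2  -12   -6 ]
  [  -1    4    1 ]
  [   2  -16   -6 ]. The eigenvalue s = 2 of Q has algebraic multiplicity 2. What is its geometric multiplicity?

Q − 2I = [[0, -12, -6], [-1, 2, 1], [2, -16, -8]].
This matrix has rank 2, so its null space has dimension 3 − 2 = 1.

1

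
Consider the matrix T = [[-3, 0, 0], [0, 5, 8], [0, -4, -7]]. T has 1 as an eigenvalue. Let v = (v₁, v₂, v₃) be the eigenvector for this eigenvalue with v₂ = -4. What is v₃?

2

T − 1I = [[-4, 0, 0], [0, 4, 8], [0, -4, -8]].
Solving (T − 1I)v = 0 gives the eigenspace spanned by (0, -4, 2).
With v₂ = -4, v = (0, -4, 2), so v₃ = 2.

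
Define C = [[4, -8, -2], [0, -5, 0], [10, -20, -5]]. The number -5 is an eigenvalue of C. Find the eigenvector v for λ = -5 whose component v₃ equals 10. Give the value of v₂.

2

C + 5I = [[9, -8, -2], [0, 0, 0], [10, -20, 0]].
Solving (C + 5I)v = 0 gives the eigenspace spanned by (4, 2, 10).
With v₃ = 10, v = (4, 2, 10), so v₂ = 2.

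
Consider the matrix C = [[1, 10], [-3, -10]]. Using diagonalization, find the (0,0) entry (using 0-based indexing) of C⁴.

-1589

Characteristic polynomial: s^2 + 9s + 20 = (s + 4)(s + 5), so the eigenvalues are -5, -4.
s=-4: eigenvector (-2, 1).
s=-5: eigenvector (-5, 3).
P = [[-2, -5], [1, 3]], D = diag(-4, -5), P⁻¹ = [[-3, -5], [1, 2]].
C⁴ = P·diag(256, 625)·P⁻¹ = [[-1589, -3690], [1107, 2470]].
The requested entry is -1589.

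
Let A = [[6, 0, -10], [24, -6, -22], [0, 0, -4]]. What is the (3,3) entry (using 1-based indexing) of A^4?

Characteristic polynomial: μ^3 + 4μ^2 - 36μ - 144 = (μ - 6)(μ + 4)(μ + 6), so the eigenvalues are -6, -4, 6.
μ=6: eigenvector (1, 2, 0).
μ=-6: eigenvector (0, 1, 0).
μ=-4: eigenvector (1, 1, 1).
P = [[1, 0, 1], [2, 1, 1], [0, 0, 1]], D = diag(6, -6, -4), P⁻¹ = [[1, 0, -1], [-2, 1, 1], [0, 0, 1]].
A⁴ = P·diag(1296, 1296, 256)·P⁻¹ = [[1296, 0, -1040], [0, 1296, -1040], [0, 0, 256]].
The requested entry is 256.

256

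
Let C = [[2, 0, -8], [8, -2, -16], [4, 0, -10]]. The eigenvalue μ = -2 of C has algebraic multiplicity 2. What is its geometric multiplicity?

C + 2I = [[4, 0, -8], [8, 0, -16], [4, 0, -8]].
This matrix has rank 1, so its null space has dimension 3 − 1 = 2.

2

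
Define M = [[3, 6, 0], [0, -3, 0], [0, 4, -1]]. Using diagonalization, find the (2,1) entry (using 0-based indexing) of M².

Characteristic polynomial: λ^3 + λ^2 - 9λ - 9 = (λ - 3)(λ + 1)(λ + 3), so the eigenvalues are -3, -1, 3.
λ=3: eigenvector (1, 0, 0).
λ=-3: eigenvector (-1, 1, -2).
λ=-1: eigenvector (0, 0, 1).
P = [[1, -1, 0], [0, 1, 0], [0, -2, 1]], D = diag(3, -3, -1), P⁻¹ = [[1, 1, 0], [0, 1, 0], [0, 2, 1]].
M² = P·diag(9, 9, 1)·P⁻¹ = [[9, 0, 0], [0, 9, 0], [0, -16, 1]].
The requested entry is -16.

-16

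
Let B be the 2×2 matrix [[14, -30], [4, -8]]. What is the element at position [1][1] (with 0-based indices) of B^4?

Characteristic polynomial: r^2 - 6r + 8 = (r - 4)(r - 2), so the eigenvalues are 2, 4.
r=2: eigenvector (-5, -2).
r=4: eigenvector (3, 1).
P = [[-5, 3], [-2, 1]], D = diag(2, 4), P⁻¹ = [[1, -3], [2, -5]].
B⁴ = P·diag(16, 256)·P⁻¹ = [[1456, -3600], [480, -1184]].
The requested entry is -1184.

-1184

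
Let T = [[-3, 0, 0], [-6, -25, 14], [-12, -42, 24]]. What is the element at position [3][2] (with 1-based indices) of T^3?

-546

Characteristic polynomial: r^3 + 4r^2 - 9r - 36 = (r - 3)(r + 3)(r + 4), so the eigenvalues are -4, -3, 3.
r=3: eigenvector (0, 1, 2).
r=-3: eigenvector (1, 1, 2).
r=-4: eigenvector (0, -2, -3).
P = [[0, 1, 0], [1, 1, -2], [2, 2, -3]], D = diag(3, -3, -4), P⁻¹ = [[-1, -3, 2], [1, 0, 0], [0, -2, 1]].
T³ = P·diag(27, -27, -64)·P⁻¹ = [[-27, 0, 0], [-54, -337, 182], [-108, -546, 300]].
The requested entry is -546.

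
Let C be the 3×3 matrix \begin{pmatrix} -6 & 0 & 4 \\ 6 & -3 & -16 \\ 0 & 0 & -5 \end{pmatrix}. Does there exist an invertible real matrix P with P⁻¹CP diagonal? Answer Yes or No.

Characteristic polynomial: p(λ) = λ^3 + 14λ^2 + 63λ + 90 = (λ + 3)(λ + 5)(λ + 6).
All 3 eigenvalues are distinct, so C is diagonalizable.

Yes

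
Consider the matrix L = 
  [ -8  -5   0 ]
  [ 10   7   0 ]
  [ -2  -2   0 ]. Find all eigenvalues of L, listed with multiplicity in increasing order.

-3, 0, 2

Characteristic polynomial: p(r) = r^3 + r^2 - 6r = r(r - 2)(r + 3).
Roots (with multiplicity): -3, 0, 2.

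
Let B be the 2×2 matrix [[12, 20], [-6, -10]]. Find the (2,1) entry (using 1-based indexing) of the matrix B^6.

-192

Characteristic polynomial: t^2 - 2t = t(t - 2), so the eigenvalues are 0, 2.
t=0: eigenvector (-5, 3).
t=2: eigenvector (2, -1).
P = [[-5, 2], [3, -1]], D = diag(0, 2), P⁻¹ = [[1, 2], [3, 5]].
B⁶ = P·diag(0, 64)·P⁻¹ = [[384, 640], [-192, -320]].
The requested entry is -192.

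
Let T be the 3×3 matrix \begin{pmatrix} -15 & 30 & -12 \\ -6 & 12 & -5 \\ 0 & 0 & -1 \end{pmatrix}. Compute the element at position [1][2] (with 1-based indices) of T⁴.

-810

Characteristic polynomial: λ^3 + 4λ^2 + 3λ = λ(λ + 1)(λ + 3), so the eigenvalues are -3, -1, 0.
λ=-3: eigenvector (5, 2, 0).
λ=0: eigenvector (2, 1, 0).
λ=-1: eigenvector (-3, -1, 1).
P = [[5, 2, -3], [2, 1, -1], [0, 0, 1]], D = diag(-3, 0, -1), P⁻¹ = [[1, -2, 1], [-2, 5, -1], [0, 0, 1]].
T⁴ = P·diag(81, 0, 1)·P⁻¹ = [[405, -810, 402], [162, -324, 161], [0, 0, 1]].
The requested entry is -810.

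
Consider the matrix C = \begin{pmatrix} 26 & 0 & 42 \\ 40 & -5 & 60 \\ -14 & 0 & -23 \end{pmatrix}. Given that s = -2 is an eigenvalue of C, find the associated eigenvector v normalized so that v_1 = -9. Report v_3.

6

C + 2I = [[28, 0, 42], [40, -3, 60], [-14, 0, -21]].
Solving (C + 2I)v = 0 gives the eigenspace spanned by (-9, 0, 6).
With v_1 = -9, v = (-9, 0, 6), so v_3 = 6.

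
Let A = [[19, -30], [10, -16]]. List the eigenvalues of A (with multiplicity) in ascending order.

-1, 4

Characteristic polynomial: p(s) = s^2 - 3s - 4 = (s - 4)(s + 1).
Roots (with multiplicity): -1, 4.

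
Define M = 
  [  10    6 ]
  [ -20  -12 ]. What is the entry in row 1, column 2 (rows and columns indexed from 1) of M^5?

96

Characteristic polynomial: λ^2 + 2λ = λ(λ + 2), so the eigenvalues are -2, 0.
λ=0: eigenvector (3, -5).
λ=-2: eigenvector (1, -2).
P = [[3, 1], [-5, -2]], D = diag(0, -2), P⁻¹ = [[2, 1], [-5, -3]].
M⁵ = P·diag(0, -32)·P⁻¹ = [[160, 96], [-320, -192]].
The requested entry is 96.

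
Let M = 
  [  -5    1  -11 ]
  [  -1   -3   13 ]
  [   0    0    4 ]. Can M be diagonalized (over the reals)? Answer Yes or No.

No

Characteristic polynomial: p(λ) = λ^3 + 4λ^2 - 16λ - 64 = (λ - 4)(λ + 4)^2.
λ = -4 has algebraic multiplicity 2; rank(M + 4I) = 2, so geometric multiplicity = 1.
Geometric multiplicity < algebraic multiplicity, so M is not diagonalizable.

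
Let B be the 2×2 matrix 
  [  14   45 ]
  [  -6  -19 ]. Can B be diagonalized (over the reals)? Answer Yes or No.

Yes

Characteristic polynomial: p(λ) = λ^2 + 5λ + 4 = (λ + 1)(λ + 4).
All 2 eigenvalues are distinct, so B is diagonalizable.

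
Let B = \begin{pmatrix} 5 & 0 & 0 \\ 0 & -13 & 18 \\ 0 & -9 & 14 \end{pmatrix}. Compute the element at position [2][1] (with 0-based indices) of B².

Characteristic polynomial: r^3 - 6r^2 - 15r + 100 = (r - 5)^2(r + 4), so the eigenvalues are -4, 5, 5.
r=5: eigenvector (1, 0, 0).
r=5: eigenvector (0, 1, 1).
r=-4: eigenvector (0, -2, -1).
P = [[1, 0, 0], [0, 1, -2], [0, 1, -1]], D = diag(5, 5, -4), P⁻¹ = [[1, 0, 0], [0, -1, 2], [0, -1, 1]].
B² = P·diag(25, 25, 16)·P⁻¹ = [[25, 0, 0], [0, 7, 18], [0, -9, 34]].
The requested entry is -9.

-9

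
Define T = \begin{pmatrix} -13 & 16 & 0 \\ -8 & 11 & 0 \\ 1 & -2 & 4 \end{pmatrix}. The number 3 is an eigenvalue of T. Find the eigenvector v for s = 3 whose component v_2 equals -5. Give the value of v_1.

-5

T − 3I = [[-16, 16, 0], [-8, 8, 0], [1, -2, 1]].
Solving (T − 3I)v = 0 gives the eigenspace spanned by (-5, -5, -5).
With v_2 = -5, v = (-5, -5, -5), so v_1 = -5.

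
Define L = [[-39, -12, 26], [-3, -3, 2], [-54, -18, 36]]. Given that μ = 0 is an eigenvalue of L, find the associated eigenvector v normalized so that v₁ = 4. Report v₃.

6

L = [[-39, -12, 26], [-3, -3, 2], [-54, -18, 36]].
Solving (L)v = 0 gives the eigenspace spanned by (4, 0, 6).
With v₁ = 4, v = (4, 0, 6), so v₃ = 6.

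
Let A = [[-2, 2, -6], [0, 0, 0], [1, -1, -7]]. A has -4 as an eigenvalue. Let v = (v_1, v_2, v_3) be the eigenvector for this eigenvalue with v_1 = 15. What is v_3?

A + 4I = [[2, 2, -6], [0, 4, 0], [1, -1, -3]].
Solving (A + 4I)v = 0 gives the eigenspace spanned by (15, 0, 5).
With v_1 = 15, v = (15, 0, 5), so v_3 = 5.

5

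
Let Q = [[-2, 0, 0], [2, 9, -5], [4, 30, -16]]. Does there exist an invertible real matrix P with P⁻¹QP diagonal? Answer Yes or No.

Yes

Characteristic polynomial: p(λ) = λ^3 + 9λ^2 + 20λ + 12 = (λ + 1)(λ + 2)(λ + 6).
All 3 eigenvalues are distinct, so Q is diagonalizable.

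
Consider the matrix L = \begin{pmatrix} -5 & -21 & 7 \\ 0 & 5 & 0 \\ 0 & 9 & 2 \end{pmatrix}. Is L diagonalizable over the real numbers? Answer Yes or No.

Yes

Characteristic polynomial: p(t) = t^3 - 2t^2 - 25t + 50 = (t - 5)(t - 2)(t + 5).
All 3 eigenvalues are distinct, so L is diagonalizable.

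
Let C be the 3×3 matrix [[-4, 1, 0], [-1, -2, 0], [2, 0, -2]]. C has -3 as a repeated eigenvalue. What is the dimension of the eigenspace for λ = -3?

1

C + 3I = [[-1, 1, 0], [-1, 1, 0], [2, 0, 1]].
This matrix has rank 2, so its null space has dimension 3 − 2 = 1.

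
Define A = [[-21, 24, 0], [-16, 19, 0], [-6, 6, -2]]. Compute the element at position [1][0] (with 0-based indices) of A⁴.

1088

Characteristic polynomial: λ^3 + 4λ^2 - 11λ - 30 = (λ - 3)(λ + 2)(λ + 5), so the eigenvalues are -5, -2, 3.
λ=3: eigenvector (1, 1, 0).
λ=-5: eigenvector (3, 2, 2).
λ=-2: eigenvector (0, 0, 1).
P = [[1, 3, 0], [1, 2, 0], [0, 2, 1]], D = diag(3, -5, -2), P⁻¹ = [[-2, 3, 0], [1, -1, 0], [-2, 2, 1]].
A⁴ = P·diag(81, 625, 16)·P⁻¹ = [[1713, -1632, 0], [1088, -1007, 0], [1218, -1218, 16]].
The requested entry is 1088.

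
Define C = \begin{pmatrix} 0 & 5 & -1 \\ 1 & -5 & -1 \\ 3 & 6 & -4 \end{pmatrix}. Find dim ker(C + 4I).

1

C + 4I = [[4, 5, -1], [1, -1, -1], [3, 6, 0]].
This matrix has rank 2, so its null space has dimension 3 − 2 = 1.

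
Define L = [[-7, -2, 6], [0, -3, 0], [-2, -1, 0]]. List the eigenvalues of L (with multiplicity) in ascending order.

Characteristic polynomial: p(μ) = μ^3 + 10μ^2 + 33μ + 36 = (μ + 3)^2(μ + 4).
Roots (with multiplicity): -4, -3, -3.

-4, -3, -3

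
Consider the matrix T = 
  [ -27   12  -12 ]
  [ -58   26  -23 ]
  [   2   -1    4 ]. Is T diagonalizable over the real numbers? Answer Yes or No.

Characteristic polynomial: p(μ) = μ^3 - 3μ^2 - 9μ + 27 = (μ - 3)^2(μ + 3).
μ = 3 has algebraic multiplicity 2; rank(T − 3I) = 2, so geometric multiplicity = 1.
Geometric multiplicity < algebraic multiplicity, so T is not diagonalizable.

No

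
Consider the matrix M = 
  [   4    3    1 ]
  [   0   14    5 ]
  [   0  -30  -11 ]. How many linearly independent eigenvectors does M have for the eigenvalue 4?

M − 4I = [[0, 3, 1], [0, 10, 5], [0, -30, -15]].
This matrix has rank 2, so its null space has dimension 3 − 2 = 1.

1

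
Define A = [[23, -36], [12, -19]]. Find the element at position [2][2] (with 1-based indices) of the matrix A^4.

Characteristic polynomial: μ^2 - 4μ - 5 = (μ - 5)(μ + 1), so the eigenvalues are -1, 5.
μ=-1: eigenvector (-3, -2).
μ=5: eigenvector (2, 1).
P = [[-3, 2], [-2, 1]], D = diag(-1, 5), P⁻¹ = [[1, -2], [2, -3]].
A⁴ = P·diag(1, 625)·P⁻¹ = [[2497, -3744], [1248, -1871]].
The requested entry is -1871.

-1871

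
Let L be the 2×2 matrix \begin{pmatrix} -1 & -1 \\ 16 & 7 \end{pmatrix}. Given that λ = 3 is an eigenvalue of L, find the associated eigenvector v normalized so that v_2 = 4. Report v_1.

-1

L − 3I = [[-4, -1], [16, 4]].
Solving (L − 3I)v = 0 gives the eigenspace spanned by (-1, 4).
With v_2 = 4, v = (-1, 4), so v_1 = -1.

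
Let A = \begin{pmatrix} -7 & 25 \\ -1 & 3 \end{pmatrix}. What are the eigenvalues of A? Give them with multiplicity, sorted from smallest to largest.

Characteristic polynomial: p(t) = t^2 + 4t + 4 = (t + 2)^2.
Roots (with multiplicity): -2, -2.

-2, -2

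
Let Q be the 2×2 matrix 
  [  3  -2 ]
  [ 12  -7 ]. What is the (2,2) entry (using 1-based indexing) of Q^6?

2185

Characteristic polynomial: s^2 + 4s + 3 = (s + 1)(s + 3), so the eigenvalues are -3, -1.
s=-3: eigenvector (1, 3).
s=-1: eigenvector (1, 2).
P = [[1, 1], [3, 2]], D = diag(-3, -1), P⁻¹ = [[-2, 1], [3, -1]].
Q⁶ = P·diag(729, 1)·P⁻¹ = [[-1455, 728], [-4368, 2185]].
The requested entry is 2185.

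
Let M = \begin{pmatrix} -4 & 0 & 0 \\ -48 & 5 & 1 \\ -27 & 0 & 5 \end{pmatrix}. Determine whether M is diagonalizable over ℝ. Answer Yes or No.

Characteristic polynomial: p(s) = s^3 - 6s^2 - 15s + 100 = (s - 5)^2(s + 4).
s = 5 has algebraic multiplicity 2; rank(M − 5I) = 2, so geometric multiplicity = 1.
Geometric multiplicity < algebraic multiplicity, so M is not diagonalizable.

No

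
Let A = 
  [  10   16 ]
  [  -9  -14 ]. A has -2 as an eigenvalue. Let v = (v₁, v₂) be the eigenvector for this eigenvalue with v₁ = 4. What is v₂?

A + 2I = [[12, 16], [-9, -12]].
Solving (A + 2I)v = 0 gives the eigenspace spanned by (4, -3).
With v₁ = 4, v = (4, -3), so v₂ = -3.

-3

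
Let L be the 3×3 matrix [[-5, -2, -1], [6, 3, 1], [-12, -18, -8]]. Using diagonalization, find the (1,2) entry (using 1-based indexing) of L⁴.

1342

Characteristic polynomial: r^3 + 10r^2 + 19r - 30 = (r - 1)(r + 5)(r + 6), so the eigenvalues are -6, -5, 1.
r=1: eigenvector (0, 1, -2).
r=-6: eigenvector (1, -1, 3).
r=-5: eigenvector (-1, 1, -2).
P = [[0, 1, -1], [1, -1, 1], [-2, 3, -2]], D = diag(1, -6, -5), P⁻¹ = [[1, 1, 0], [0, 2, 1], [-1, 2, 1]].
L⁴ = P·diag(1, 1296, 625)·P⁻¹ = [[625, 1342, 671], [-624, -1341, -671], [1248, 5274, 2638]].
The requested entry is 1342.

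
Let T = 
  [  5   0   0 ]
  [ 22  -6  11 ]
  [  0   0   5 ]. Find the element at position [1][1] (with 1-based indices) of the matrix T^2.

25

Characteristic polynomial: s^3 - 4s^2 - 35s + 150 = (s - 5)^2(s + 6), so the eigenvalues are -6, 5, 5.
s=-6: eigenvector (0, 1, 0).
s=5: eigenvector (1, 3, 1).
s=5: eigenvector (0, 1, 1).
P = [[0, 1, 0], [1, 3, 1], [0, 1, 1]], D = diag(-6, 5, 5), P⁻¹ = [[-2, 1, -1], [1, 0, 0], [-1, 0, 1]].
T² = P·diag(36, 25, 25)·P⁻¹ = [[25, 0, 0], [-22, 36, -11], [0, 0, 25]].
The requested entry is 25.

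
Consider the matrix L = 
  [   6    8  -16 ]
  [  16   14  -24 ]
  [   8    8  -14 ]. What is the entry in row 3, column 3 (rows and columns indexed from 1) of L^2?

Characteristic polynomial: λ^3 - 6λ^2 - 4λ + 24 = (λ - 6)(λ - 2)(λ + 2), so the eigenvalues are -2, 2, 6.
λ=6: eigenvector (1, 4, 2).
λ=-2: eigenvector (-1, 1, 0).
λ=2: eigenvector (0, 2, 1).
P = [[1, -1, 0], [4, 1, 2], [2, 0, 1]], D = diag(6, -2, 2), P⁻¹ = [[1, 1, -2], [0, 1, -2], [-2, -2, 5]].
L² = P·diag(36, 4, 4)·P⁻¹ = [[36, 32, -64], [128, 132, -256], [64, 64, -124]].
The requested entry is -124.

-124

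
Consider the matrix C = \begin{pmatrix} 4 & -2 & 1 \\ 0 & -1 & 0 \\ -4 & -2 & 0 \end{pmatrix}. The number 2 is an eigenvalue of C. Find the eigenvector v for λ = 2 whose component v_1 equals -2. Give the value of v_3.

4

C − 2I = [[2, -2, 1], [0, -3, 0], [-4, -2, -2]].
Solving (C − 2I)v = 0 gives the eigenspace spanned by (-2, 0, 4).
With v_1 = -2, v = (-2, 0, 4), so v_3 = 4.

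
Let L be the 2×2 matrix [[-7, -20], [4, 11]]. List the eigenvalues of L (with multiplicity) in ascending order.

Characteristic polynomial: p(r) = r^2 - 4r + 3 = (r - 3)(r - 1).
Roots (with multiplicity): 1, 3.

1, 3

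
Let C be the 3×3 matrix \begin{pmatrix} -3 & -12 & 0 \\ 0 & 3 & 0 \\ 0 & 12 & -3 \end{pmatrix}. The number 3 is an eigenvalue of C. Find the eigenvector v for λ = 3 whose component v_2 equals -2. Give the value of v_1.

4

C − 3I = [[-6, -12, 0], [0, 0, 0], [0, 12, -6]].
Solving (C − 3I)v = 0 gives the eigenspace spanned by (4, -2, -4).
With v_2 = -2, v = (4, -2, -4), so v_1 = 4.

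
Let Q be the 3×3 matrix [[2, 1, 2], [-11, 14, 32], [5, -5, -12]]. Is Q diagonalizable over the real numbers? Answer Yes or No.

No

Characteristic polynomial: p(s) = s^3 - 4s^2 - 3s + 18 = (s - 3)^2(s + 2).
s = 3 has algebraic multiplicity 2; rank(Q − 3I) = 2, so geometric multiplicity = 1.
Geometric multiplicity < algebraic multiplicity, so Q is not diagonalizable.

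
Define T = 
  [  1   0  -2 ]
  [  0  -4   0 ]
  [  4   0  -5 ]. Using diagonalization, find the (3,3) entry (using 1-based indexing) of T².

Characteristic polynomial: s^3 + 8s^2 + 19s + 12 = (s + 1)(s + 3)(s + 4), so the eigenvalues are -4, -3, -1.
s=-3: eigenvector (1, 0, 2).
s=-4: eigenvector (0, 1, 0).
s=-1: eigenvector (1, 0, 1).
P = [[1, 0, 1], [0, 1, 0], [2, 0, 1]], D = diag(-3, -4, -1), P⁻¹ = [[-1, 0, 1], [0, 1, 0], [2, 0, -1]].
T² = P·diag(9, 16, 1)·P⁻¹ = [[-7, 0, 8], [0, 16, 0], [-16, 0, 17]].
The requested entry is 17.

17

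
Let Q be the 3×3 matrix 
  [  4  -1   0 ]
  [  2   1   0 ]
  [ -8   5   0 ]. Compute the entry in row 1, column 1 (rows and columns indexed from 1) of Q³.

Characteristic polynomial: s^3 - 5s^2 + 6s = s(s - 3)(s - 2), so the eigenvalues are 0, 2, 3.
s=2: eigenvector (1, 2, 1).
s=0: eigenvector (0, 0, 1).
s=3: eigenvector (-1, -1, 1).
P = [[1, 0, -1], [2, 0, -1], [1, 1, 1]], D = diag(2, 0, 3), P⁻¹ = [[-1, 1, 0], [3, -2, 1], [-2, 1, 0]].
Q³ = P·diag(8, 0, 27)·P⁻¹ = [[46, -19, 0], [38, -11, 0], [-62, 35, 0]].
The requested entry is 46.

46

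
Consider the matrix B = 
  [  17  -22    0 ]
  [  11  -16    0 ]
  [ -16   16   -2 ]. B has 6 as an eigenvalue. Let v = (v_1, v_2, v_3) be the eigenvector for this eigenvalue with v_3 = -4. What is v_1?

4

B − 6I = [[11, -22, 0], [11, -22, 0], [-16, 16, -8]].
Solving (B − 6I)v = 0 gives the eigenspace spanned by (4, 2, -4).
With v_3 = -4, v = (4, 2, -4), so v_1 = 4.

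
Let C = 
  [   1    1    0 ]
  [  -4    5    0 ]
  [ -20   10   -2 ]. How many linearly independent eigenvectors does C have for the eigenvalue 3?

1

C − 3I = [[-2, 1, 0], [-4, 2, 0], [-20, 10, -5]].
This matrix has rank 2, so its null space has dimension 3 − 2 = 1.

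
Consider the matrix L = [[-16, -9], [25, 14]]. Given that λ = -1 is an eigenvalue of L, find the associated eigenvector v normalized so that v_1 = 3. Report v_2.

L + 1I = [[-15, -9], [25, 15]].
Solving (L + 1I)v = 0 gives the eigenspace spanned by (3, -5).
With v_1 = 3, v = (3, -5), so v_2 = -5.

-5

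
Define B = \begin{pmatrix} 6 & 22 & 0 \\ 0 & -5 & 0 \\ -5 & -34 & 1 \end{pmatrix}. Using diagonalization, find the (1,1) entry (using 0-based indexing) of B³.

Characteristic polynomial: μ^3 - 2μ^2 - 29μ + 30 = (μ - 6)(μ - 1)(μ + 5), so the eigenvalues are -5, 1, 6.
μ=6: eigenvector (1, 0, -1).
μ=1: eigenvector (0, 0, 1).
μ=-5: eigenvector (-2, 1, 4).
P = [[1, 0, -2], [0, 0, 1], [-1, 1, 4]], D = diag(6, 1, -5), P⁻¹ = [[1, 2, 0], [1, -2, 1], [0, 1, 0]].
B³ = P·diag(216, 1, -125)·P⁻¹ = [[216, 682, 0], [0, -125, 0], [-215, -934, 1]].
The requested entry is -125.

-125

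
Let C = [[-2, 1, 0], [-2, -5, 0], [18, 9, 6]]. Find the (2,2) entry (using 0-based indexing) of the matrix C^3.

Characteristic polynomial: λ^3 + λ^2 - 30λ - 72 = (λ - 6)(λ + 3)(λ + 4), so the eigenvalues are -4, -3, 6.
λ=-4: eigenvector (1, -2, 0).
λ=-3: eigenvector (1, -1, -1).
λ=6: eigenvector (0, 0, 1).
P = [[1, 1, 0], [-2, -1, 0], [0, -1, 1]], D = diag(-4, -3, 6), P⁻¹ = [[-1, -1, 0], [2, 1, 0], [2, 1, 1]].
C³ = P·diag(-64, -27, 216)·P⁻¹ = [[10, 37, 0], [-74, -101, 0], [486, 243, 216]].
The requested entry is 216.

216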